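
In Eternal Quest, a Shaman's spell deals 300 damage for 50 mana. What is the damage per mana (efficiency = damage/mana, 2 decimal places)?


Efficiency = damage / mana
= 300 / 50
= 6.00

6.00 dmg/mana


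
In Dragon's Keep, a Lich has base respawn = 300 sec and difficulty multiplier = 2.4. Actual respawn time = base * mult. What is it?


Respawn time = base * multiplier
= 300 * 2.4
= 720.0 seconds

720.0 seconds


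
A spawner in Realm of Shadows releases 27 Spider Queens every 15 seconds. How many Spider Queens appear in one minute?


Spawns per minute = count * (60 / interval)
= 27 * (60 / 15)
= 27 * 4.0
= 108.0

108.0 per minute


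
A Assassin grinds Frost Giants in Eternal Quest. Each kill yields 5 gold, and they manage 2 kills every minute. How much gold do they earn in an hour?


Gold per minute = 5 * 2 = 10
Gold per hour = 10 * 60 = 600

600 gold/hour


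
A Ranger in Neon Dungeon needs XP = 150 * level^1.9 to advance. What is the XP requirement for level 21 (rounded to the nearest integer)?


XP = 150 * level^1.9
Substitute level = 21:
XP = 150 * 21^1.9
= 150 * 325.2495
= 48787

48787 XP


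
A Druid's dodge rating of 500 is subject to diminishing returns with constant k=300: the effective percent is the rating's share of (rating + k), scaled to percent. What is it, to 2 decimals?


effective% = rating / (rating + k) * 100
= 500 / (500 + 300) * 100
= 500 / 800 * 100
= 0.625 * 100
= 62.50%

62.50%


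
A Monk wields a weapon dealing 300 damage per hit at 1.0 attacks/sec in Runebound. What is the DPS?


DPS = damage * attack_speed
= 300 * 1.0
= 300.0

300.0 DPS


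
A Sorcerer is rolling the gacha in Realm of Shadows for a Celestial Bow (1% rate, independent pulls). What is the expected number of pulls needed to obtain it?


Expected pulls for a geometric distribution = 1/p = 100 / rate%
= 100 / 1
= 100.0

100.0 pulls


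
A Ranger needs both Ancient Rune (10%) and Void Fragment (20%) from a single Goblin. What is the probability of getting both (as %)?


For independent events, P(both) = P(A) * P(B)
= 10% * 20%
= 200 / 100 %
= 2.0%

2.0%


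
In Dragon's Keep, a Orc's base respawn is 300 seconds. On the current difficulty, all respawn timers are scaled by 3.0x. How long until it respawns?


Respawn time = base * multiplier
= 300 * 3.0
= 900.0 seconds

900.0 seconds


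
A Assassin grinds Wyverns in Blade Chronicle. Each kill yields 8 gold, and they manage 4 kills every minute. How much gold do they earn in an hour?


Gold per minute = 8 * 4 = 32
Gold per hour = 32 * 60 = 1920

1920 gold/hour


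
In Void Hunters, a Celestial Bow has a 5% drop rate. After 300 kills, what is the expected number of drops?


Expected drops = kills * (drop_rate / 100)
= 300 * (5 / 100)
= 300 * 0.05
= 15.0

15.0 drops


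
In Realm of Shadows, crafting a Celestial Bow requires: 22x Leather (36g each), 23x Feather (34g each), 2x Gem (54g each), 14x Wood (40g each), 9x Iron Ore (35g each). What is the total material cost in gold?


Cost breakdown:
  Leather: 22 * 36 = 792
  Feather: 23 * 34 = 782
  Gem: 2 * 54 = 108
  Wood: 14 * 40 = 560
  Iron Ore: 9 * 35 = 315
Total = 792 + 782 + 108 + 560 + 315 = 2557

2557 gold


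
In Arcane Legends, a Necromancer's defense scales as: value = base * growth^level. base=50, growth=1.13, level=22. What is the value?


value = base * growth^level
= 50 * 1.13^22
= 50 * 14.713831
= 735.69

735.69 defense


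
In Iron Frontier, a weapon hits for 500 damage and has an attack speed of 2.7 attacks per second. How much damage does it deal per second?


DPS = damage * attack_speed
= 500 * 2.7
= 1350.0

1350.0 DPS


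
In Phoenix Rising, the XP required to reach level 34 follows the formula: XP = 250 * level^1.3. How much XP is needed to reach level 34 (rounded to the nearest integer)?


XP = 250 * level^1.3
Substitute level = 34:
XP = 250 * 34^1.3
= 250 * 97.9315
= 24483

24483 XP


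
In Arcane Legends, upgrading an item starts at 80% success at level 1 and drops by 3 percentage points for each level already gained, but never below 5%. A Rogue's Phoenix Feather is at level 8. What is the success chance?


raw_rate = 80 - 3 * (8 - 1)
= 80 - 3 * 7
= 80 - 21
= 59
Apply floor: max(59, 5) = 59%

59%


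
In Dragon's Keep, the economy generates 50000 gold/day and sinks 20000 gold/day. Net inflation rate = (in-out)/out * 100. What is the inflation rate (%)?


Net gold = 50000 - 20000 = 30000
Inflation rate = net / sunk * 100 = 30000 / 20000 * 100
= 1.5 * 100
= 150.00%

150.00%


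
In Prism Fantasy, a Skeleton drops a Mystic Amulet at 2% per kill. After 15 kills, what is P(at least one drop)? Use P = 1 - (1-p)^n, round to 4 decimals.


P(at least one) = 1 - P(none) = 1 - (1-p)^n
p = 2/100 = 0.02
1 - p = 0.98
(1 - p)^15 = 0.98^15 = 0.738569
P(at least one) = 1 - 0.738569 = 0.2614

0.2614


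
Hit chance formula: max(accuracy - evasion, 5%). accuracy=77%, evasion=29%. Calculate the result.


accuracy - evasion = 77 - 29 = 48
Apply floor: max(48, 5) = 48
Hit chance = 48%

48%


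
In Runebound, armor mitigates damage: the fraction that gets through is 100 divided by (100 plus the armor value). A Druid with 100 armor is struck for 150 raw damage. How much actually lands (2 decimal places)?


actual = 150 * 100 / (100 + 100)
= 150 * 100 / 200
= 15000 / 200
= 75.00

75.00 damage


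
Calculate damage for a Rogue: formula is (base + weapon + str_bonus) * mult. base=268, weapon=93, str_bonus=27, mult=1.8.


Sum base + weapon + str = 268 + 93 + 27 = 388
Multiply by 1.8:
388 * 1.8 = 698.4

698.4 damage


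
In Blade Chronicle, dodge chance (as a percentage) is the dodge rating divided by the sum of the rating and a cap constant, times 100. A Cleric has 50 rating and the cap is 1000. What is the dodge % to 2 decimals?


dodge% = 50 / (50 + 1000) * 100
= 50 / 1050 * 100
= 0.047619 * 100
= 4.76%

4.76%


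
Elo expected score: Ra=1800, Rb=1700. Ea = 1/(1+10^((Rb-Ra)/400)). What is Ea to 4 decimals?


Elo expected score: Ea = 1/(1 + 10^((Rb-Ra)/400))
Rb - Ra = 1700 - 1800 = -100
(Rb-Ra)/400 = -100/400 = -0.25
10^-0.25 = 0.562341
Ea = 1/(1 + 0.562341) = 1/1.562341 = 0.6401

0.6401


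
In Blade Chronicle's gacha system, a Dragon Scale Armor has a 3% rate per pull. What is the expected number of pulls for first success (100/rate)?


Expected pulls for a geometric distribution = 1/p = 100 / rate%
= 100 / 3
= 33.33

33.33 pulls


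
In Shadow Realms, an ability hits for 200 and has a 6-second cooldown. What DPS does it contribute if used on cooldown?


DPS = damage / cooldown
= 200 / 6
= 33.33

33.33 DPS


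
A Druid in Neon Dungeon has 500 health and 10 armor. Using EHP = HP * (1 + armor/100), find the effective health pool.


EHP = 500 * (1 + 10/100)
= 500 * (1 + 0.1)
= 500 * 1.1
= 550.0

550.0 EHP


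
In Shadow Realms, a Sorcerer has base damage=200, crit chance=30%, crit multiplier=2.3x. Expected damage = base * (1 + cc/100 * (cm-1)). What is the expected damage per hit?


E[dmg] = base * (1 + crit_chance * (crit_mult - 1))
cc as decimal = 30/100 = 0.3
cm - 1 = 2.3 - 1 = 1.3
Bonus factor = 0.3 * 1.3 = 0.39
Total multiplier = 1 + 0.39 = 1.39
Expected damage = 200 * 1.39 = 278.00

278.00 damage


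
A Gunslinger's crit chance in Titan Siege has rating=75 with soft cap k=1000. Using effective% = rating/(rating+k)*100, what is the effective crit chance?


effective% = rating / (rating + k) * 100
= 75 / (75 + 1000) * 100
= 75 / 1075 * 100
= 0.069767 * 100
= 6.98%

6.98%


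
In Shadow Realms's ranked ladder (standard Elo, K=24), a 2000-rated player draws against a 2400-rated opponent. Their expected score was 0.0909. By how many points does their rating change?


Elo update: delta = K * (S - Ea), where S = 0.5 (draws)
S - Ea = 0.5 - 0.0909 = 0.4091
Rating change = 24 * 0.4091
= 9.82

9.82 rating points


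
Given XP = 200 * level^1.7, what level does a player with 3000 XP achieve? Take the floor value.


XP = 200 * level^1.7, so level = (XP / 200)^(1/1.7)
= (3000 / 200)^(1/1.7)
= 15.0^0.5882
= 4.9183
Floor: level = 4

level 4


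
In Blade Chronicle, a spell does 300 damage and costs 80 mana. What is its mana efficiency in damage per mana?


Efficiency = damage / mana
= 300 / 80
= 3.75

3.75 dmg/mana


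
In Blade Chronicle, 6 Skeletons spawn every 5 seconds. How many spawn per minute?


Spawns per minute = count * (60 / interval)
= 6 * (60 / 5)
= 6 * 12.0
= 72.0

72.0 per minute


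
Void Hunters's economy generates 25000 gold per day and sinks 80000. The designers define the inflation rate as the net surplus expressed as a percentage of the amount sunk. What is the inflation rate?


Net gold = 25000 - 80000 = -55000
Inflation rate = net / sunk * 100 = -55000 / 80000 * 100
= -0.6875 * 100
= -68.75%

-68.75%


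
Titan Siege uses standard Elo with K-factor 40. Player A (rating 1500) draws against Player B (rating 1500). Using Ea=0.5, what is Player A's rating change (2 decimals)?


Elo update: delta = K * (S - Ea), where S = 0.5 (draws)
S - Ea = 0.5 - 0.5 = 0.0
Rating change = 40 * 0.0
= 0.00

0.00 rating points


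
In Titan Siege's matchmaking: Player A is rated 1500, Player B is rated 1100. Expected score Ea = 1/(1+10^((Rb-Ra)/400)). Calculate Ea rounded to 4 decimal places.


Elo expected score: Ea = 1/(1 + 10^((Rb-Ra)/400))
Rb - Ra = 1100 - 1500 = -400
(Rb-Ra)/400 = -400/400 = -1.0
10^-1.0 = 0.1
Ea = 1/(1 + 0.1) = 1/1.1 = 0.9091

0.9091


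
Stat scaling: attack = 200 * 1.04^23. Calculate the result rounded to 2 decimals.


value = base * growth^level
= 200 * 1.04^23
= 200 * 2.464716
= 492.94

492.94 attack


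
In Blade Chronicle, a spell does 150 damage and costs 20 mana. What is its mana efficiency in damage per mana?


Efficiency = damage / mana
= 150 / 20
= 7.50

7.50 dmg/mana


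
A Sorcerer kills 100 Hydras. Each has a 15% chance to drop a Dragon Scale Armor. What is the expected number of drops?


Expected drops = kills * (drop_rate / 100)
= 100 * (15 / 100)
= 100 * 0.15
= 15.0

15.0 drops


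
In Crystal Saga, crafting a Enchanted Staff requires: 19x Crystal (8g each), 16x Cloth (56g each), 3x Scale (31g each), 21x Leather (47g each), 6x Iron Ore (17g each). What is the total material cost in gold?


Cost breakdown:
  Crystal: 19 * 8 = 152
  Cloth: 16 * 56 = 896
  Scale: 3 * 31 = 93
  Leather: 21 * 47 = 987
  Iron Ore: 6 * 17 = 102
Total = 152 + 896 + 93 + 987 + 102 = 2230

2230 gold


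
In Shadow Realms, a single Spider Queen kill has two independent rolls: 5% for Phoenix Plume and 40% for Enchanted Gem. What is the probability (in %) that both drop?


For independent events, P(both) = P(A) * P(B)
= 5% * 40%
= 200 / 100 %
= 2.0%

2.0%


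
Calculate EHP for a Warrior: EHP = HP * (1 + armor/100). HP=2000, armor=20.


EHP = 2000 * (1 + 20/100)
= 2000 * (1 + 0.2)
= 2000 * 1.2
= 2400.0

2400.0 EHP


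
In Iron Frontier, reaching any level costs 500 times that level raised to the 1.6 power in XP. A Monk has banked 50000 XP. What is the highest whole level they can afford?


XP = 500 * level^1.6, so level = (XP / 500)^(1/1.6)
= (50000 / 500)^(1/1.6)
= 100.0^0.625
= 17.7828
Floor: level = 17

level 17


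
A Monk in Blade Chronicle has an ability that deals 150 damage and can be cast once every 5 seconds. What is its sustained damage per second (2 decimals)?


DPS = damage / cooldown
= 150 / 5
= 30.00

30.00 DPS


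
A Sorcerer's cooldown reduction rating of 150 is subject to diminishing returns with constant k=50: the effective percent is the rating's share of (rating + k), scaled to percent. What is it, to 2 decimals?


effective% = rating / (rating + k) * 100
= 150 / (150 + 50) * 100
= 150 / 200 * 100
= 0.75 * 100
= 75.00%

75.00%


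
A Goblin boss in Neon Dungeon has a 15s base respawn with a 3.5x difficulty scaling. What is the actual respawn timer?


Respawn time = base * multiplier
= 15 * 3.5
= 52.5 seconds

52.5 seconds


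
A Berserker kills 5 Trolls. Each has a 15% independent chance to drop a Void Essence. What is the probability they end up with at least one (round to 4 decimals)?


P(at least one) = 1 - P(none) = 1 - (1-p)^n
p = 15/100 = 0.15
1 - p = 0.85
(1 - p)^5 = 0.85^5 = 0.443705
P(at least one) = 1 - 0.443705 = 0.5563

0.5563


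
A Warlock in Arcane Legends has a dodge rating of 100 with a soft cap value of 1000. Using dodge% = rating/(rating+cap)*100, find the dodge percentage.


dodge% = 100 / (100 + 1000) * 100
= 100 / 1100 * 100
= 0.090909 * 100
= 9.09%

9.09%


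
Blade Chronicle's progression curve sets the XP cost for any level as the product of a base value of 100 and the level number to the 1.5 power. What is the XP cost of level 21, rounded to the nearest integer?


XP = 100 * level^1.5
Substitute level = 21:
XP = 100 * 21^1.5
= 100 * 96.2341
= 9623

9623 XP


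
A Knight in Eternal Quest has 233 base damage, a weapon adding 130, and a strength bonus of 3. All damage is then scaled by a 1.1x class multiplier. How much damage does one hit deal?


Sum base + weapon + str = 233 + 130 + 3 = 366
Multiply by 1.1:
366 * 1.1 = 402.6

402.6 damage


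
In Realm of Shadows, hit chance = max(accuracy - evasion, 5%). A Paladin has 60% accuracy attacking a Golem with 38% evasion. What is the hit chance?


accuracy - evasion = 60 - 38 = 22
Apply floor: max(22, 5) = 22
Hit chance = 22%

22%


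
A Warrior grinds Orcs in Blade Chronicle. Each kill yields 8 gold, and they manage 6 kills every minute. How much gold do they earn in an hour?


Gold per minute = 8 * 6 = 48
Gold per hour = 48 * 60 = 2880

2880 gold/hour


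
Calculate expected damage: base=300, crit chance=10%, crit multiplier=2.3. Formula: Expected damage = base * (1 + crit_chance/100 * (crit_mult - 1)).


E[dmg] = base * (1 + crit_chance * (crit_mult - 1))
cc as decimal = 10/100 = 0.1
cm - 1 = 2.3 - 1 = 1.3
Bonus factor = 0.1 * 1.3 = 0.13
Total multiplier = 1 + 0.13 = 1.13
Expected damage = 300 * 1.13 = 339.00

339.00 damage


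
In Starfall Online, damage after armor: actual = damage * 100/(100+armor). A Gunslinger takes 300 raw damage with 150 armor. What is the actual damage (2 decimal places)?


actual = 300 * 100 / (100 + 150)
= 300 * 100 / 250
= 30000 / 250
= 120.00

120.00 damage


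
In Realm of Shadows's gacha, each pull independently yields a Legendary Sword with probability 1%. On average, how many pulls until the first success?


Expected pulls for a geometric distribution = 1/p = 100 / rate%
= 100 / 1
= 100.0

100.0 pulls


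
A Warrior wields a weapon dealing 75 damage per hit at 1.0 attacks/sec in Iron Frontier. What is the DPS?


DPS = damage * attack_speed
= 75 * 1.0
= 75.0

75.0 DPS


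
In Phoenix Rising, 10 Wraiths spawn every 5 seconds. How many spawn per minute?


Spawns per minute = count * (60 / interval)
= 10 * (60 / 5)
= 10 * 12.0
= 120.0

120.0 per minute


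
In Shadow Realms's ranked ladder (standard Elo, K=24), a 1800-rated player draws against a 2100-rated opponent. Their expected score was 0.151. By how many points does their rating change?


Elo update: delta = K * (S - Ea), where S = 0.5 (draws)
S - Ea = 0.5 - 0.151 = 0.349
Rating change = 24 * 0.349
= 8.38

8.38 rating points


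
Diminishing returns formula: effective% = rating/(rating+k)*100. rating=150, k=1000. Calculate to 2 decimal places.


effective% = rating / (rating + k) * 100
= 150 / (150 + 1000) * 100
= 150 / 1150 * 100
= 0.130435 * 100
= 13.04%

13.04%


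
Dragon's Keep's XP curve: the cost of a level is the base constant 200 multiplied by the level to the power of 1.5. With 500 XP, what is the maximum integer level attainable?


XP = 200 * level^1.5, so level = (XP / 200)^(1/1.5)
= (500 / 200)^(1/1.5)
= 2.5^0.6667
= 1.842
Floor: level = 1

level 1


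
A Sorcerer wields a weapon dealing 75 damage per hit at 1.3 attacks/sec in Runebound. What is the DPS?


DPS = damage * attack_speed
= 75 * 1.3
= 97.5

97.5 DPS


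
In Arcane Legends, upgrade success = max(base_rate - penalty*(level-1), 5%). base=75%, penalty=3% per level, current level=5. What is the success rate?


raw_rate = 75 - 3 * (5 - 1)
= 75 - 3 * 4
= 75 - 12
= 63
Apply floor: max(63, 5) = 63%

63%


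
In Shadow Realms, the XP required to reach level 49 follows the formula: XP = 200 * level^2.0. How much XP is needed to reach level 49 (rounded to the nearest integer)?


XP = 200 * level^2.0
Substitute level = 49:
XP = 200 * 49^2.0
= 200 * 2401.0
= 480200

480200 XP


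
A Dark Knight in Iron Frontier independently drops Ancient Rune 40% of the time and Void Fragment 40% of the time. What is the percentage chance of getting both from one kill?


For independent events, P(both) = P(A) * P(B)
= 40% * 40%
= 1600 / 100 %
= 16.0%

16.0%


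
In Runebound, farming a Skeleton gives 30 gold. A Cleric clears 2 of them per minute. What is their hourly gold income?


Gold per minute = 30 * 2 = 60
Gold per hour = 60 * 60 = 3600

3600 gold/hour


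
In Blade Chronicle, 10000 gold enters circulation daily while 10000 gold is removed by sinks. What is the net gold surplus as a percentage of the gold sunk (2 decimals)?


Net gold = 10000 - 10000 = 0
Inflation rate = net / sunk * 100 = 0 / 10000 * 100
= 0.0 * 100
= 0.00%

0.00%


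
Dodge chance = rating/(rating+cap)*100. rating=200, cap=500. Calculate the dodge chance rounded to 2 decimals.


dodge% = 200 / (200 + 500) * 100
= 200 / 700 * 100
= 0.285714 * 100
= 28.57%

28.57%


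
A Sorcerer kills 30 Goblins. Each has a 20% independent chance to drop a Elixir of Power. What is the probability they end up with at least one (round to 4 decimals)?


P(at least one) = 1 - P(none) = 1 - (1-p)^n
p = 20/100 = 0.2
1 - p = 0.8
(1 - p)^30 = 0.8^30 = 0.001238
P(at least one) = 1 - 0.001238 = 0.9988

0.9988


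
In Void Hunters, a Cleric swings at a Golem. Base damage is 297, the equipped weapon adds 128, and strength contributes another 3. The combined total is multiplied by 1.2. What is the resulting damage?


Sum base + weapon + str = 297 + 128 + 3 = 428
Multiply by 1.2:
428 * 1.2 = 513.6

513.6 damage


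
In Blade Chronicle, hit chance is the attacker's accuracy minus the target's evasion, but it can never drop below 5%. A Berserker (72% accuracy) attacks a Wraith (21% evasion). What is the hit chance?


accuracy - evasion = 72 - 21 = 51
Apply floor: max(51, 5) = 51
Hit chance = 51%

51%


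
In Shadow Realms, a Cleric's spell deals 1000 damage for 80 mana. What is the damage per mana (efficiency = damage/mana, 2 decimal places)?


Efficiency = damage / mana
= 1000 / 80
= 12.50

12.50 dmg/mana


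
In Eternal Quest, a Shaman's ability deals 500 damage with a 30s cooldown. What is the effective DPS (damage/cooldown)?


DPS = damage / cooldown
= 500 / 30
= 16.67

16.67 DPS


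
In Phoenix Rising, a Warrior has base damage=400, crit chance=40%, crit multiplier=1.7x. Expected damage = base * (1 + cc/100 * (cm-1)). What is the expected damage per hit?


E[dmg] = base * (1 + crit_chance * (crit_mult - 1))
cc as decimal = 40/100 = 0.4
cm - 1 = 1.7 - 1 = 0.7
Bonus factor = 0.4 * 0.7 = 0.28
Total multiplier = 1 + 0.28 = 1.28
Expected damage = 400 * 1.28 = 512.00

512.00 damage


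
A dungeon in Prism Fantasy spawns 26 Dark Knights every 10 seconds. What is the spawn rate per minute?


Spawns per minute = count * (60 / interval)
= 26 * (60 / 10)
= 26 * 6.0
= 156.0

156.0 per minute


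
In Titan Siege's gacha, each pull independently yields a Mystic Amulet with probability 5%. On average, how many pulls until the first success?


Expected pulls for a geometric distribution = 1/p = 100 / rate%
= 100 / 5
= 20.0

20.0 pulls


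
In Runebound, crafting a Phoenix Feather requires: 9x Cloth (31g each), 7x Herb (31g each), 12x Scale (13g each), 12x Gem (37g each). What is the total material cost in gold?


Cost breakdown:
  Cloth: 9 * 31 = 279
  Herb: 7 * 31 = 217
  Scale: 12 * 13 = 156
  Gem: 12 * 37 = 444
Total = 279 + 217 + 156 + 444 = 1096

1096 gold


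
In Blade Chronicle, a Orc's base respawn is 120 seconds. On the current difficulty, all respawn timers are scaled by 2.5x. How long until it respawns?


Respawn time = base * multiplier
= 120 * 2.5
= 300.0 seconds

300.0 seconds


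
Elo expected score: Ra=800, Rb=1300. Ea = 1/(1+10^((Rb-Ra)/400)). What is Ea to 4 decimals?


Elo expected score: Ea = 1/(1 + 10^((Rb-Ra)/400))
Rb - Ra = 1300 - 800 = 500
(Rb-Ra)/400 = 500/400 = 1.25
10^1.25 = 17.782794
Ea = 1/(1 + 17.782794) = 1/18.782794 = 0.0532

0.0532


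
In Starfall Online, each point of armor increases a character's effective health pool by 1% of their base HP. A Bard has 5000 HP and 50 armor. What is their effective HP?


EHP = 5000 * (1 + 50/100)
= 5000 * (1 + 0.5)
= 5000 * 1.5
= 7500.0

7500.0 EHP


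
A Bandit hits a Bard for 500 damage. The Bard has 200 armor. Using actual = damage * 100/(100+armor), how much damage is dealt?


actual = 500 * 100 / (100 + 200)
= 500 * 100 / 300
= 50000 / 300
= 166.67

166.67 damage


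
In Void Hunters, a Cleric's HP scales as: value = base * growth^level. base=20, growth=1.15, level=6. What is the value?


value = base * growth^level
= 20 * 1.15^6
= 20 * 2.313061
= 46.26

46.26 HP


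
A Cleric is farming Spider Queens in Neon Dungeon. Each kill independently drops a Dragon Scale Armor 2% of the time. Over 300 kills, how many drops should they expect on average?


Expected drops = kills * (drop_rate / 100)
= 300 * (2 / 100)
= 300 * 0.02
= 6.0

6.0 drops


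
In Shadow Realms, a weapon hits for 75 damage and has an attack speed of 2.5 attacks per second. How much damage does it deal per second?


DPS = damage * attack_speed
= 75 * 2.5
= 187.5

187.5 DPS


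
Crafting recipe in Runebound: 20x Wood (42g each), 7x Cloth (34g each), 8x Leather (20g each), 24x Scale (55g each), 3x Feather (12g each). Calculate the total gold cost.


Cost breakdown:
  Wood: 20 * 42 = 840
  Cloth: 7 * 34 = 238
  Leather: 8 * 20 = 160
  Scale: 24 * 55 = 1320
  Feather: 3 * 12 = 36
Total = 840 + 238 + 160 + 1320 + 36 = 2594

2594 gold


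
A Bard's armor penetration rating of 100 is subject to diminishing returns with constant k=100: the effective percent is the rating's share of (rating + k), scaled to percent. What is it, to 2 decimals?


effective% = rating / (rating + k) * 100
= 100 / (100 + 100) * 100
= 100 / 200 * 100
= 0.5 * 100
= 50.00%

50.00%


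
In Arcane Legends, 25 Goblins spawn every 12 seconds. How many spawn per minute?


Spawns per minute = count * (60 / interval)
= 25 * (60 / 12)
= 25 * 5.0
= 125.0

125.0 per minute


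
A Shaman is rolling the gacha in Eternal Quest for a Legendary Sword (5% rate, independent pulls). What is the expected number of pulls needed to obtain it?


Expected pulls for a geometric distribution = 1/p = 100 / rate%
= 100 / 5
= 20.0

20.0 pulls


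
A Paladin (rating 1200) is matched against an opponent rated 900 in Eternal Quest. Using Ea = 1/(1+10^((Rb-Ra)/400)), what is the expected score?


Elo expected score: Ea = 1/(1 + 10^((Rb-Ra)/400))
Rb - Ra = 900 - 1200 = -300
(Rb-Ra)/400 = -300/400 = -0.75
10^-0.75 = 0.177828
Ea = 1/(1 + 0.177828) = 1/1.177828 = 0.8490

0.8490


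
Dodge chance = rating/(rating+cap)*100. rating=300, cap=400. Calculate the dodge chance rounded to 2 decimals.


dodge% = 300 / (300 + 400) * 100
= 300 / 700 * 100
= 0.428571 * 100
= 42.86%

42.86%


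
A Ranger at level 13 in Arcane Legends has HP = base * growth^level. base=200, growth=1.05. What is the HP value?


value = base * growth^level
= 200 * 1.05^13
= 200 * 1.885649
= 377.13

377.13 HP


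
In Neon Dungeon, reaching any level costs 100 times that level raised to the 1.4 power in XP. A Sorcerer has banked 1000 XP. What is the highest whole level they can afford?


XP = 100 * level^1.4, so level = (XP / 100)^(1/1.4)
= (1000 / 100)^(1/1.4)
= 10.0^0.7143
= 5.1795
Floor: level = 5

level 5


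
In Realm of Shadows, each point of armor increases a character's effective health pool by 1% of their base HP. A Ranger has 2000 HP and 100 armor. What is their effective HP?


EHP = 2000 * (1 + 100/100)
= 2000 * (1 + 1.0)
= 2000 * 2.0
= 4000.0

4000.0 EHP


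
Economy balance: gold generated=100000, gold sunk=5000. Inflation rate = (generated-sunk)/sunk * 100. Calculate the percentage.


Net gold = 100000 - 5000 = 95000
Inflation rate = net / sunk * 100 = 95000 / 5000 * 100
= 19.0 * 100
= 1900.00%

1900.00%


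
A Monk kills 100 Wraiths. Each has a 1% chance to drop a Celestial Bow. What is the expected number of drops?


Expected drops = kills * (drop_rate / 100)
= 100 * (1 / 100)
= 100 * 0.01
= 1.0

1.0 drops


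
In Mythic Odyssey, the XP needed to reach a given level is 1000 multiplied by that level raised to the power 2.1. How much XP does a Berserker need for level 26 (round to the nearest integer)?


XP = 1000 * level^2.1
Substitute level = 26:
XP = 1000 * 26^2.1
= 1000 * 936.3625
= 936363

936363 XP


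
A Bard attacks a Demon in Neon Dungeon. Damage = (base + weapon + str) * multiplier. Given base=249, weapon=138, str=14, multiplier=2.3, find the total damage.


Sum base + weapon + str = 249 + 138 + 14 = 401
Multiply by 2.3:
401 * 2.3 = 922.3

922.3 damage


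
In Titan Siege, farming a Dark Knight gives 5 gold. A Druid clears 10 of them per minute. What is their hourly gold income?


Gold per minute = 5 * 10 = 50
Gold per hour = 50 * 60 = 3000

3000 gold/hour


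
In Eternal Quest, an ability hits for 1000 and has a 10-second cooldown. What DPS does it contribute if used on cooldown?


DPS = damage / cooldown
= 1000 / 10
= 100.00

100.00 DPS


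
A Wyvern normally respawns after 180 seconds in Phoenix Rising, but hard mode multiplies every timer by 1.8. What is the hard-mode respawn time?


Respawn time = base * multiplier
= 180 * 1.8
= 324.0 seconds

324.0 seconds


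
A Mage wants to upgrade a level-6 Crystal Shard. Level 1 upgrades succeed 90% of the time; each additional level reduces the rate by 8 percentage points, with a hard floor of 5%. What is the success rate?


raw_rate = 90 - 8 * (6 - 1)
= 90 - 8 * 5
= 90 - 40
= 50
Apply floor: max(50, 5) = 50%

50%


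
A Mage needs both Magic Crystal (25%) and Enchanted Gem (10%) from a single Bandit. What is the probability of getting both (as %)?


For independent events, P(both) = P(A) * P(B)
= 25% * 10%
= 250 / 100 %
= 2.5%

2.5%


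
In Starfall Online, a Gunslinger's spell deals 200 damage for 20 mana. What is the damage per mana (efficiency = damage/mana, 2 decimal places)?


Efficiency = damage / mana
= 200 / 20
= 10.00

10.00 dmg/mana


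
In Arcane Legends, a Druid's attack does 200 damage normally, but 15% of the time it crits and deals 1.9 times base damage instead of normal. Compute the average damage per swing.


E[dmg] = base * (1 + crit_chance * (crit_mult - 1))
cc as decimal = 15/100 = 0.15
cm - 1 = 1.9 - 1 = 0.9
Bonus factor = 0.15 * 0.9 = 0.135
Total multiplier = 1 + 0.135 = 1.135
Expected damage = 200 * 1.135 = 227.00

227.00 damage


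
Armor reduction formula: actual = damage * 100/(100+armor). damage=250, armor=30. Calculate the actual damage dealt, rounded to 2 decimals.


actual = 250 * 100 / (100 + 30)
= 250 * 100 / 130
= 25000 / 130
= 192.31

192.31 damage


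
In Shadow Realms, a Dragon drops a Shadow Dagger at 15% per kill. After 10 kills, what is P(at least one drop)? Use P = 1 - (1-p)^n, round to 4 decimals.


P(at least one) = 1 - P(none) = 1 - (1-p)^n
p = 15/100 = 0.15
1 - p = 0.85
(1 - p)^10 = 0.85^10 = 0.196874
P(at least one) = 1 - 0.196874 = 0.8031

0.8031


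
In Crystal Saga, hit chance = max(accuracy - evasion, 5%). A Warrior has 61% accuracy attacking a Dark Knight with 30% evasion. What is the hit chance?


accuracy - evasion = 61 - 30 = 31
Apply floor: max(31, 5) = 31
Hit chance = 31%

31%


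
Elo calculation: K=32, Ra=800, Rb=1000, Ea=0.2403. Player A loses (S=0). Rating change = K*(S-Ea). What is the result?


Elo update: delta = K * (S - Ea), where S = 0 (loses)
S - Ea = 0 - 0.2403 = -0.2403
Rating change = 32 * -0.2403
= -7.69

-7.69 rating points


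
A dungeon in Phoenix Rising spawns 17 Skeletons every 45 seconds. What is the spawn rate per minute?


Spawns per minute = count * (60 / interval)
= 17 * (60 / 45)
= 17 * 1.3333
= 22.67

22.67 per minute


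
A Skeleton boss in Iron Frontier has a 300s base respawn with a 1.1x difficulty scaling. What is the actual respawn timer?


Respawn time = base * multiplier
= 300 * 1.1
= 330.0 seconds

330.0 seconds


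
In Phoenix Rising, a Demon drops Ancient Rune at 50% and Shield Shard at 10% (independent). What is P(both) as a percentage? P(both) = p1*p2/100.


For independent events, P(both) = P(A) * P(B)
= 50% * 10%
= 500 / 100 %
= 5.0%

5.0%


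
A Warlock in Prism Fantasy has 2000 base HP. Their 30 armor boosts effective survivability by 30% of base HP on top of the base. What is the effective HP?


EHP = 2000 * (1 + 30/100)
= 2000 * (1 + 0.3)
= 2000 * 1.3
= 2600.0

2600.0 EHP


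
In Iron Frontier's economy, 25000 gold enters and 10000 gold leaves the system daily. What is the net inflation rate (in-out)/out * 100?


Net gold = 25000 - 10000 = 15000
Inflation rate = net / sunk * 100 = 15000 / 10000 * 100
= 1.5 * 100
= 150.00%

150.00%


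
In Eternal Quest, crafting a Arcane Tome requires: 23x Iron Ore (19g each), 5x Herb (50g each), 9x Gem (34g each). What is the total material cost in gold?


Cost breakdown:
  Iron Ore: 23 * 19 = 437
  Herb: 5 * 50 = 250
  Gem: 9 * 34 = 306
Total = 437 + 250 + 306 = 993

993 gold


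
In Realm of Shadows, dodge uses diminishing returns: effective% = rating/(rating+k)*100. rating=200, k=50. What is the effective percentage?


effective% = rating / (rating + k) * 100
= 200 / (200 + 50) * 100
= 200 / 250 * 100
= 0.8 * 100
= 80.00%

80.00%


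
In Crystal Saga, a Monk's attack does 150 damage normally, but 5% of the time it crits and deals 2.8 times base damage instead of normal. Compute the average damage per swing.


E[dmg] = base * (1 + crit_chance * (crit_mult - 1))
cc as decimal = 5/100 = 0.05
cm - 1 = 2.8 - 1 = 1.8
Bonus factor = 0.05 * 1.8 = 0.09
Total multiplier = 1 + 0.09 = 1.09
Expected damage = 150 * 1.09 = 163.50

163.50 damage


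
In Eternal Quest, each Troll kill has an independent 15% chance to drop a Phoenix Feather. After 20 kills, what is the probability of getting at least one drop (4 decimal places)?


P(at least one) = 1 - P(none) = 1 - (1-p)^n
p = 15/100 = 0.15
1 - p = 0.85
(1 - p)^20 = 0.85^20 = 0.038760
P(at least one) = 1 - 0.038760 = 0.9612

0.9612


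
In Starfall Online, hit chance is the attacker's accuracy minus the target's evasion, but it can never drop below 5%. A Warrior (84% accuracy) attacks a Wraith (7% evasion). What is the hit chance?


accuracy - evasion = 84 - 7 = 77
Apply floor: max(77, 5) = 77
Hit chance = 77%

77%


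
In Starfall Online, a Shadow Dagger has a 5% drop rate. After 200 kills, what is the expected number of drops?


Expected drops = kills * (drop_rate / 100)
= 200 * (5 / 100)
= 200 * 0.05
= 10.0

10.0 drops


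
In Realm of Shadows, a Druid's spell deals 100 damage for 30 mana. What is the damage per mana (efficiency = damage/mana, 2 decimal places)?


Efficiency = damage / mana
= 100 / 30
= 3.33

3.33 dmg/mana


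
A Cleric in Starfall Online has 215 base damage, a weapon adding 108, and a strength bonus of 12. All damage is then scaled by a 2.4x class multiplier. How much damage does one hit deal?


Sum base + weapon + str = 215 + 108 + 12 = 335
Multiply by 2.4:
335 * 2.4 = 804.0

804.0 damage


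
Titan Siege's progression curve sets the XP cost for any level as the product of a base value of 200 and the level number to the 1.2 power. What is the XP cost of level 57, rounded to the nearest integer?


XP = 200 * level^1.2
Substitute level = 57:
XP = 200 * 57^1.2
= 200 * 127.9528
= 25591

25591 XP


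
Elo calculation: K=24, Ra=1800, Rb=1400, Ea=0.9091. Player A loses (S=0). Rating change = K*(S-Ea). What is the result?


Elo update: delta = K * (S - Ea), where S = 0 (loses)
S - Ea = 0 - 0.9091 = -0.9091
Rating change = 24 * -0.9091
= -21.82

-21.82 rating points


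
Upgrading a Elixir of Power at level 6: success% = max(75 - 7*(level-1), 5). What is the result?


raw_rate = 75 - 7 * (6 - 1)
= 75 - 7 * 5
= 75 - 35
= 40
Apply floor: max(40, 5) = 40%

40%


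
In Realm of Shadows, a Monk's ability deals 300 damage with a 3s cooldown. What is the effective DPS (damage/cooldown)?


DPS = damage / cooldown
= 300 / 3
= 100.00

100.00 DPS


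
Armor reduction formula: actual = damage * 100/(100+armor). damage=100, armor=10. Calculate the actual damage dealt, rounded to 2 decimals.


actual = 100 * 100 / (100 + 10)
= 100 * 100 / 110
= 10000 / 110
= 90.91

90.91 damage


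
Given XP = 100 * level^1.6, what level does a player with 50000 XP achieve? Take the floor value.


XP = 100 * level^1.6, so level = (XP / 100)^(1/1.6)
= (50000 / 100)^(1/1.6)
= 500.0^0.625
= 48.6246
Floor: level = 48

level 48


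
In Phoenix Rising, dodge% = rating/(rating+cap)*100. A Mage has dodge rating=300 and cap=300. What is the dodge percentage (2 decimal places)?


dodge% = 300 / (300 + 300) * 100
= 300 / 600 * 100
= 0.5 * 100
= 50.00%

50.00%


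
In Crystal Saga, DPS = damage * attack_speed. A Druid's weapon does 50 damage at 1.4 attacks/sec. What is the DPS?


DPS = damage * attack_speed
= 50 * 1.4
= 70.0

70.0 DPS


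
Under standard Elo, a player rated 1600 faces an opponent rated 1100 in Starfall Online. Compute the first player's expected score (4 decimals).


Elo expected score: Ea = 1/(1 + 10^((Rb-Ra)/400))
Rb - Ra = 1100 - 1600 = -500
(Rb-Ra)/400 = -500/400 = -1.25
10^-1.25 = 0.056234
Ea = 1/(1 + 0.056234) = 1/1.056234 = 0.9468

0.9468


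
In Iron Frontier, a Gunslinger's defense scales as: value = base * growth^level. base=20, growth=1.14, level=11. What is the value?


value = base * growth^level
= 20 * 1.14^11
= 20 * 4.226232
= 84.52

84.52 defense


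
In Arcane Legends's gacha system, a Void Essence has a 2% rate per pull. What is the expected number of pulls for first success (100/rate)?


Expected pulls for a geometric distribution = 1/p = 100 / rate%
= 100 / 2
= 50.0

50.0 pulls


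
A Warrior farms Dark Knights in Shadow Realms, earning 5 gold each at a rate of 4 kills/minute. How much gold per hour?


Gold per minute = 5 * 4 = 20
Gold per hour = 20 * 60 = 1200

1200 gold/hour


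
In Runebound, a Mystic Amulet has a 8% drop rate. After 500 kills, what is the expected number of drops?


Expected drops = kills * (drop_rate / 100)
= 500 * (8 / 100)
= 500 * 0.08
= 40.0

40.0 drops


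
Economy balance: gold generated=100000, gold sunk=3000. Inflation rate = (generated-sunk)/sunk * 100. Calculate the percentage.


Net gold = 100000 - 3000 = 97000
Inflation rate = net / sunk * 100 = 97000 / 3000 * 100
= 32.333333 * 100
= 3233.33%

3233.33%


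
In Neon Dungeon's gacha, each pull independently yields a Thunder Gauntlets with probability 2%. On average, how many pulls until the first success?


Expected pulls for a geometric distribution = 1/p = 100 / rate%
= 100 / 2
= 50.0

50.0 pulls


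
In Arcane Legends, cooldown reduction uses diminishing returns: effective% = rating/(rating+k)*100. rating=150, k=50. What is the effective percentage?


effective% = rating / (rating + k) * 100
= 150 / (150 + 50) * 100
= 150 / 200 * 100
= 0.75 * 100
= 75.00%

75.00%


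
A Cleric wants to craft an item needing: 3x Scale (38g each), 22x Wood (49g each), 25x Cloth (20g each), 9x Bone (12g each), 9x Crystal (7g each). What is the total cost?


Cost breakdown:
  Scale: 3 * 38 = 114
  Wood: 22 * 49 = 1078
  Cloth: 25 * 20 = 500
  Bone: 9 * 12 = 108
  Crystal: 9 * 7 = 63
Total = 114 + 1078 + 500 + 108 + 63 = 1863

1863 gold


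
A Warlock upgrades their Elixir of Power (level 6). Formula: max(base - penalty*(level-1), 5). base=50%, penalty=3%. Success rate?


raw_rate = 50 - 3 * (6 - 1)
= 50 - 3 * 5
= 50 - 15
= 35
Apply floor: max(35, 5) = 35%

35%


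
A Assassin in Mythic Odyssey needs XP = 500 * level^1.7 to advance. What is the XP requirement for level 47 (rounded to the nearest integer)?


XP = 500 * level^1.7
Substitute level = 47:
XP = 500 * 47^1.7
= 500 * 695.9313
= 347966

347966 XP


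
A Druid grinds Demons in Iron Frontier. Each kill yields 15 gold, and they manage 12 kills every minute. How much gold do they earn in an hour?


Gold per minute = 15 * 12 = 180
Gold per hour = 180 * 60 = 10800

10800 gold/hour


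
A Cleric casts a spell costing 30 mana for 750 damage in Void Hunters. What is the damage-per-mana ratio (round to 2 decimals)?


Efficiency = damage / mana
= 750 / 30
= 25.00

25.00 dmg/mana


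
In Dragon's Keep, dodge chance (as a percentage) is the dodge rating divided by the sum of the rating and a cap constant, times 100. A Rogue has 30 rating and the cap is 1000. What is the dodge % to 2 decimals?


dodge% = 30 / (30 + 1000) * 100
= 30 / 1030 * 100
= 0.029126 * 100
= 2.91%

2.91%


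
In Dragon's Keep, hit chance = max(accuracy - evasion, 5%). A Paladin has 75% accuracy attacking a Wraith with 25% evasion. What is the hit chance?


accuracy - evasion = 75 - 25 = 50
Apply floor: max(50, 5) = 50
Hit chance = 50%

50%


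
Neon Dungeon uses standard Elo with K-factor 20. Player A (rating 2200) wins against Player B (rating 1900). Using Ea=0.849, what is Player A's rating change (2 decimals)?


Elo update: delta = K * (S - Ea), where S = 1 (wins)
S - Ea = 1 - 0.849 = 0.151
Rating change = 20 * 0.151
= 3.02

3.02 rating points


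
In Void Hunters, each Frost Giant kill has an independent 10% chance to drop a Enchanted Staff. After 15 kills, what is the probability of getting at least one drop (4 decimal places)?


P(at least one) = 1 - P(none) = 1 - (1-p)^n
p = 10/100 = 0.1
1 - p = 0.9
(1 - p)^15 = 0.9^15 = 0.205891
P(at least one) = 1 - 0.205891 = 0.7941

0.7941


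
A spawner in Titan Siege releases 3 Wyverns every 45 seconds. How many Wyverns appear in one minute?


Spawns per minute = count * (60 / interval)
= 3 * (60 / 45)
= 3 * 1.3333
= 4.0

4.0 per minute


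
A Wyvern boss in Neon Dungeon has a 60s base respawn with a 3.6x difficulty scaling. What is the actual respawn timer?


Respawn time = base * multiplier
= 60 * 3.6
= 216.0 seconds

216.0 seconds


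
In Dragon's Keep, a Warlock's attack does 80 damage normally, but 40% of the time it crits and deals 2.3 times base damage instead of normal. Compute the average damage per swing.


E[dmg] = base * (1 + crit_chance * (crit_mult - 1))
cc as decimal = 40/100 = 0.4
cm - 1 = 2.3 - 1 = 1.3
Bonus factor = 0.4 * 1.3 = 0.52
Total multiplier = 1 + 0.52 = 1.52
Expected damage = 80 * 1.52 = 121.60

121.60 damage


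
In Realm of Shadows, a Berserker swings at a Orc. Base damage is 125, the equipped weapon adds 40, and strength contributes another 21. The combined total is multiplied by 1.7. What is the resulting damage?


Sum base + weapon + str = 125 + 40 + 21 = 186
Multiply by 1.7:
186 * 1.7 = 316.2

316.2 damage


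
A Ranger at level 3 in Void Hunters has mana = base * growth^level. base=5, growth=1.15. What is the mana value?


value = base * growth^level
= 5 * 1.15^3
= 5 * 1.520875
= 7.60

7.60 mana


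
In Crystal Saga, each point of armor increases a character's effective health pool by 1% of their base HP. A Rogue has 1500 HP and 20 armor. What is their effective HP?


EHP = 1500 * (1 + 20/100)
= 1500 * (1 + 0.2)
= 1500 * 1.2
= 1800.0

1800.0 EHP


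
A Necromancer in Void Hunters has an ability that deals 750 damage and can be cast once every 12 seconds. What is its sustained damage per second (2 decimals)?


DPS = damage / cooldown
= 750 / 12
= 62.50

62.50 DPS
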